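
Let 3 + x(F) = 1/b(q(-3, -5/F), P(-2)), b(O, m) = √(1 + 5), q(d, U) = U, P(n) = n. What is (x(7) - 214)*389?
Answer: -84413 + 389*√6/6 ≈ -84254.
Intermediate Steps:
b(O, m) = √6
x(F) = -3 + √6/6 (x(F) = -3 + 1/(√6) = -3 + √6/6)
(x(7) - 214)*389 = ((-3 + √6/6) - 214)*389 = (-217 + √6/6)*389 = -84413 + 389*√6/6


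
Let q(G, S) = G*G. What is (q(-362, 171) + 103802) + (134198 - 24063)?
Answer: 344981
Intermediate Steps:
q(G, S) = G²
(q(-362, 171) + 103802) + (134198 - 24063) = ((-362)² + 103802) + (134198 - 24063) = (131044 + 103802) + 110135 = 234846 + 110135 = 344981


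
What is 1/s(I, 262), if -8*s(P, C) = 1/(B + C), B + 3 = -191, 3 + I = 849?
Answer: -544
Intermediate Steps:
I = 846 (I = -3 + 849 = 846)
B = -194 (B = -3 - 191 = -194)
s(P, C) = -1/(8*(-194 + C))
1/s(I, 262) = 1/(-1/(-1552 + 8*262)) = 1/(-1/(-1552 + 2096)) = 1/(-1/544) = -544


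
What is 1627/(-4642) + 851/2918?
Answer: -199311/3386339 ≈ -0.058857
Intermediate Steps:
1627/(-4642) + 851/2918 = 1627*(-1/4642) + 851*(1/2918) = -1627/4642 + 851/2918 = -199311/3386339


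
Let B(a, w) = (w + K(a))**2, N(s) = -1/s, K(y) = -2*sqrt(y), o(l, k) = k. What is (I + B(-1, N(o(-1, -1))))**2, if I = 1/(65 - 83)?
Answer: -2159/324 + 220*I/9 ≈ -6.6636 + 24.444*I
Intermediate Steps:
I = -1/18 (I = 1/(-18) = -1/18 ≈ -0.055556)
B(a, w) = (w - 2*sqrt(a))**2
(I + B(-1, N(o(-1, -1))))**2 = (-1/18 + (-(-1)/(-1) + 2*sqrt(-1))**2)**2 = (-1/18 + (-(-1)*(-1) + 2*I)**2)**2 = (-1/18 + (-1*1 + 2*I)**2)**2 = (-1/18 + (-1 + 2*I)**2)**2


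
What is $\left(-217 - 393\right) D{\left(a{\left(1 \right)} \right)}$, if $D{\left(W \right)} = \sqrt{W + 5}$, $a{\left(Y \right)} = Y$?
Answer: $- 610 \sqrt{6} \approx -1494.2$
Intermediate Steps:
$D{\left(W \right)} = \sqrt{5 + W}$
$\left(-217 - 393\right) D{\left(a{\left(1 \right)} \right)} = \left(-217 - 393\right) \sqrt{5 + 1} = - 610 \sqrt{6}$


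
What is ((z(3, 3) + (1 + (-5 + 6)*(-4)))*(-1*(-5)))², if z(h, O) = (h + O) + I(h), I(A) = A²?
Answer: 3600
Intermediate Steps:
z(h, O) = O + h + h² (z(h, O) = (h + O) + h² = (O + h) + h² = O + h + h²)
((z(3, 3) + (1 + (-5 + 6)*(-4)))*(-1*(-5)))² = (((3 + 3 + 3²) + (1 + (-5 + 6)*(-4)))*(-1*(-5)))² = (((3 + 3 + 9) + (1 + 1*(-4)))*5)² = ((15 + (1 - 4))*5)² = ((15 - 3)*5)² = (12*5)² = 60² = 3600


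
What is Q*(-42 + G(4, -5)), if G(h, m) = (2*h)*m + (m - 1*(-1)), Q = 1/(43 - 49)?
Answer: 43/3 ≈ 14.333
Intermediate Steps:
Q = -⅙ (Q = 1/(-6) = -⅙ ≈ -0.16667)
G(h, m) = 1 + m + 2*h*m (G(h, m) = 2*h*m + (m + 1) = 2*h*m + (1 + m) = 1 + m + 2*h*m)
Q*(-42 + G(4, -5)) = -(-42 + (1 - 5 + 2*4*(-5)))/6 = -(-42 + (1 - 5 - 40))/6 = -(-42 - 44)/6 = -⅙*(-86) = 43/3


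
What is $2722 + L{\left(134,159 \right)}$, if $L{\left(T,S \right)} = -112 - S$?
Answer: $2451$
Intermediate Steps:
$2722 + L{\left(134,159 \right)} = 2722 - 271 = 2451$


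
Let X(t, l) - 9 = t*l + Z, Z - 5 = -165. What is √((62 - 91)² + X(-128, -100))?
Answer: √13490 ≈ 116.15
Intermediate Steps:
Z = -160 (Z = 5 - 165 = -160)
X(t, l) = -151 + l*t (X(t, l) = 9 + (t*l - 160) = 9 + (l*t - 160) = 9 + (-160 + l*t) = -151 + l*t)
√((62 - 91)² + X(-128, -100)) = √((62 - 91)² + (-151 - 100*(-128))) = √((-29)² + (-151 + 12800)) = √(841 + 12649) = √13490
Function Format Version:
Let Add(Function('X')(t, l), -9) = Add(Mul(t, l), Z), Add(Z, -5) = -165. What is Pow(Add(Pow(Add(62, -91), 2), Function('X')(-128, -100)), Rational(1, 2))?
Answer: Pow(13490, Rational(1, 2)) ≈ 116.15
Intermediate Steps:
Z = -160 (Z = Add(5, -165) = -160)
Function('X')(t, l) = Add(-151, Mul(l, t)) (Function('X')(t, l) = Add(9, Add(Mul(t, l), -160)) = Add(9, Add(Mul(l, t), -160)) = Add(9, Add(-160, Mul(l, t))) = Add(-151, Mul(l, t)))
Pow(Add(Pow(Add(62, -91), 2), Function('X')(-128, -100)), Rational(1, 2)) = Pow(Add(Pow(Add(62, -91), 2), Add(-151, Mul(-100, -128))), Rational(1, 2)) = Pow(Add(Pow(-29, 2), Add(-151, 12800)), Rational(1, 2)) = Pow(Add(841, 12649), Rational(1, 2)) = Pow(13490, Rational(1, 2))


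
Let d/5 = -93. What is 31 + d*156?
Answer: -72509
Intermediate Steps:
d = -465 (d = 5*(-93) = -465)
31 + d*156 = 31 - 465*156 = 31 - 72540 = -72509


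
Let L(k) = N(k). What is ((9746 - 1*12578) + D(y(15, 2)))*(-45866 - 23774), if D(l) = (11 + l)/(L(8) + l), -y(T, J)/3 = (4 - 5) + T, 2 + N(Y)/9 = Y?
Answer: 592201150/3 ≈ 1.9740e+8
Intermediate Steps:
N(Y) = -18 + 9*Y
L(k) = -18 + 9*k
y(T, J) = 3 - 3*T (y(T, J) = -3*((4 - 5) + T) = -3*(-1 + T) = 3 - 3*T)
D(l) = (11 + l)/(54 + l) (D(l) = (11 + l)/((-18 + 9*8) + l) = (11 + l)/((-18 + 72) + l) = (11 + l)/(54 + l))
((9746 - 1*12578) + D(y(15, 2)))*(-45866 - 23774) = ((9746 - 1*12578) + (11 + (3 - 3*15))/(54 + (3 - 3*15)))*(-45866 - 23774) = ((9746 - 12578) + (11 + (3 - 45))/(54 + (3 - 45)))*(-69640) = (-2832 + (11 - 42)/(54 - 42))*(-69640) = (-2832 - 31/12)*(-69640) = -34015/12*(-69640) = 592201150/3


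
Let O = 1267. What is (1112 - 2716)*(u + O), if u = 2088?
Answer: -5381420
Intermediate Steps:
(1112 - 2716)*(u + O) = (1112 - 2716)*(2088 + 1267) = -1604*3355 = -5381420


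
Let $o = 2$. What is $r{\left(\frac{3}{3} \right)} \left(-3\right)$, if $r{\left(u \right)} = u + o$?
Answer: $-9$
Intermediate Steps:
$r{\left(u \right)} = 2 + u$ ($r{\left(u \right)} = u + 2 = 2 + u$)
$r{\left(\frac{3}{3} \right)} \left(-3\right) = \left(2 + \frac{3}{3}\right) \left(-3\right) = \left(2 + 3 \cdot \frac{1}{3}\right) \left(-3\right) = \left(2 + 1\right) \left(-3\right) = 3 \left(-3\right) = -9$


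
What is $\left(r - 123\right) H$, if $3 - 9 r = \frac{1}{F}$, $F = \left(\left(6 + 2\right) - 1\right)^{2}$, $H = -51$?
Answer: $\frac{919649}{147} \approx 6256.1$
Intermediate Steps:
$F = 49$ ($F = \left(8 - 1\right)^{2} = 7^{2} = 49$)
$r = \frac{146}{441}$ ($r = \frac{1}{3} - \frac{1}{9 \cdot 49} = \frac{1}{3} - \frac{1}{441} = \frac{146}{441} \approx 0.33107$)
$\left(r - 123\right) H = \left(\frac{146}{441} - 123\right) \left(-51\right) = \left(- \frac{54097}{441}\right) \left(-51\right) = \frac{919649}{147}$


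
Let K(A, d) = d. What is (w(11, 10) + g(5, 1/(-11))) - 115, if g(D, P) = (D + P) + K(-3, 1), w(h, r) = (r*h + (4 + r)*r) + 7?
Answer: 1627/11 ≈ 147.91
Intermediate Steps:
w(h, r) = 7 + h*r + r*(4 + r) (w(h, r) = (h*r + r*(4 + r)) + 7 = 7 + h*r + r*(4 + r))
g(D, P) = 1 + D + P (g(D, P) = (D + P) + 1 = 1 + D + P)
(w(11, 10) + g(5, 1/(-11))) - 115 = ((7 + 10² + 4*10 + 11*10) + (1 + 5 + 1/(-11))) - 115 = ((7 + 100 + 40 + 110) + (1 + 5 - 1/11)) - 115 = (257 + 65/11) - 115 = 2892/11 - 115 = 1627/11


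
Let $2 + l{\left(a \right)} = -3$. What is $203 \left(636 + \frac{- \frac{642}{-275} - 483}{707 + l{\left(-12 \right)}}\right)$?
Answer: $\frac{2766385139}{21450} \approx 1.2897 \cdot 10^{5}$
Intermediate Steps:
$l{\left(a \right)} = -5$ ($l{\left(a \right)} = -2 - 3 = -5$)
$203 \left(636 + \frac{- \frac{642}{-275} - 483}{707 + l{\left(-12 \right)}}\right) = 203 \left(636 + \frac{- \frac{642}{-275} - 483}{707 - 5}\right) = 203 \left(636 + \frac{\left(-642\right) \left(- \frac{1}{275}\right) - 483}{702}\right) = 203 \left(636 + \left(\frac{642}{275} - 483\right) \frac{1}{702}\right) = 203 \left(636 - \frac{14687}{21450}\right) = 203 \cdot \frac{13627513}{21450} = \frac{2766385139}{21450}$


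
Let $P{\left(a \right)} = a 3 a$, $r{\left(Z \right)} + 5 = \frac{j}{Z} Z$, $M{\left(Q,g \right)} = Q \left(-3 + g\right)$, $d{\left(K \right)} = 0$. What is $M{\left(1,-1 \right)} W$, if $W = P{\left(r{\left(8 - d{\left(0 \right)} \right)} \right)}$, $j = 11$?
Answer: $-432$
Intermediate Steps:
$r{\left(Z \right)} = 6$ ($r{\left(Z \right)} = -5 + \frac{11}{Z} Z = -5 + 11 = 6$)
$P{\left(a \right)} = 3 a^{2}$ ($P{\left(a \right)} = 3 a a = 3 a^{2}$)
$W = 108$ ($W = 3 \cdot 6^{2} = 3 \cdot 36 = 108$)
$M{\left(1,-1 \right)} W = 1 \left(-3 - 1\right) 108 = 1 \left(-4\right) 108 = \left(-4\right) 108 = -432$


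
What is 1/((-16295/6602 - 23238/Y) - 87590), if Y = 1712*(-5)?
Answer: -14128280/1237492562181 ≈ -1.1417e-5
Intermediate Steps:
Y = -8560
1/((-16295/6602 - 23238/Y) - 87590) = 1/((-16295/6602 - 23238/(-8560)) - 87590) = 1/((-16295*1/6602 - 23238*(-1/8560)) - 87590) = 1/((-16295/6602 + 11619/4280) - 87590) = 1/(3483019/14128280 - 87590) = 1/(-1237492562181/14128280) = -14128280/1237492562181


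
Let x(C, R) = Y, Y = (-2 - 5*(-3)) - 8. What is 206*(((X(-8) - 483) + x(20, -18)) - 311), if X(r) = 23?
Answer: -157796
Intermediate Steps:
Y = 5 (Y = (-2 + 15) - 8 = 13 - 8 = 5)
x(C, R) = 5
206*(((X(-8) - 483) + x(20, -18)) - 311) = 206*(((23 - 483) + 5) - 311) = 206*((-460 + 5) - 311) = 206*(-455 - 311) = 206*(-766) = -157796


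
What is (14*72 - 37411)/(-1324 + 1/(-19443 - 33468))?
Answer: 1926119133/70054165 ≈ 27.495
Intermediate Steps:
(14*72 - 37411)/(-1324 + 1/(-19443 - 33468)) = (1008 - 37411)/(-1324 + 1/(-52911)) = -36403/(-1324 - 1/52911) = -36403/(-70054165/52911) = -36403*(-52911/70054165) = 1926119133/70054165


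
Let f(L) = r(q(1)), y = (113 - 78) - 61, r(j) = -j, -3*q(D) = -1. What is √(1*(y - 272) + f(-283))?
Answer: I*√2685/3 ≈ 17.272*I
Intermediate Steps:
q(D) = ⅓ (q(D) = -⅓*(-1) = ⅓)
y = -26 (y = 35 - 61 = -26)
f(L) = -⅓ (f(L) = -1*⅓ = -⅓)
√(1*(y - 272) + f(-283)) = √(1*(-26 - 272) - ⅓) = √(1*(-298) - ⅓) = √(-298 - ⅓) = √(-895/3) = I*√2685/3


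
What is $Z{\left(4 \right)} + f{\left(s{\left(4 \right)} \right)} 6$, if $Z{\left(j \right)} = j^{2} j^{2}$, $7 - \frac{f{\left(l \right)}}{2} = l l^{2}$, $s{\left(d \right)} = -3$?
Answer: $664$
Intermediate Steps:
$f{\left(l \right)} = 14 - 2 l^{3}$ ($f{\left(l \right)} = 14 - 2 l l^{2} = 14 - 2 l^{3}$)
$Z{\left(j \right)} = j^{4}$
$Z{\left(4 \right)} + f{\left(s{\left(4 \right)} \right)} 6 = 4^{4} + \left(14 - 2 \left(-3\right)^{3}\right) 6 = 256 + \left(14 - -54\right) 6 = 256 + \left(14 + 54\right) 6 = 256 + 68 \cdot 6 = 256 + 408 = 664$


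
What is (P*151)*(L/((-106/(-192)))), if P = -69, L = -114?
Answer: 114025536/53 ≈ 2.1514e+6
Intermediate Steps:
(P*151)*(L/((-106/(-192)))) = (-69*151)*(-114/((-106/(-192)))) = -(-1187766)/((-106*(-1/192))) = -(-1187766)/53/96 = -(-1187766)*96/53 = -10419*(-10944/53) = 114025536/53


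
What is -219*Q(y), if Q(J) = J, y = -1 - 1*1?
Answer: 438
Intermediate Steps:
y = -2 (y = -1 - 1 = -2)
-219*Q(y) = -219*(-2) = 438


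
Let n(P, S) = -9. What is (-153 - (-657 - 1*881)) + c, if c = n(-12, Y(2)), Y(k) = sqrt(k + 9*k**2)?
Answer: 1376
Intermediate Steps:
c = -9
(-153 - (-657 - 1*881)) + c = (-153 - (-657 - 1*881)) - 9 = (-153 - (-657 - 881)) - 9 = (-153 - 1*(-1538)) - 9 = (-153 + 1538) - 9 = 1385 - 9 = 1376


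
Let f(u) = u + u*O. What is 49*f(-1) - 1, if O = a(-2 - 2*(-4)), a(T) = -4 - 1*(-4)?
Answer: -50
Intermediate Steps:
a(T) = 0 (a(T) = -4 + 4 = 0)
O = 0
f(u) = u (f(u) = u + u*0 = u + 0 = u)
49*f(-1) - 1 = 49*(-1) - 1 = -49 - 1 = -50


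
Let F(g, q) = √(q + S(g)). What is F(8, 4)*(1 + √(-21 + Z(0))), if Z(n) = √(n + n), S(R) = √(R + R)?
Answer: 2*√2 + 2*I*√42 ≈ 2.8284 + 12.961*I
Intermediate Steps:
S(R) = √2*√R (S(R) = √(2*R) = √2*√R)
F(g, q) = √(q + √2*√g)
Z(n) = √2*√n (Z(n) = √(2*n) = √2*√n)
F(8, 4)*(1 + √(-21 + Z(0))) = √(4 + √2*√8)*(1 + √(-21 + √2*√0)) = √(4 + √2*(2*√2))*(1 + √(-21 + √2*0)) = √(4 + 4)*(1 + √(-21 + 0)) = √8*(1 + √(-21)) = (2*√2)*(1 + I*√21) = 2*√2*(1 + I*√21)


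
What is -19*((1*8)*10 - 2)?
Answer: -1482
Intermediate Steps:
-19*((1*8)*10 - 2) = -19*(8*10 - 2) = -19*(80 - 2) = -19*78 = -1482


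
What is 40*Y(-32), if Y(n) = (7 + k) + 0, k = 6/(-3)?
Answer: 200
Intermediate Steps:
k = -2 (k = 6*(-⅓) = -2)
Y(n) = 5 (Y(n) = (7 - 2) + 0 = 5 + 0 = 5)
40*Y(-32) = 40*5 = 200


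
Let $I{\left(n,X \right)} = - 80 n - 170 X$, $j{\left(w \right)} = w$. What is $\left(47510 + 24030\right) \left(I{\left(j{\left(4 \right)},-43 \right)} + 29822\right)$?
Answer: $2633530480$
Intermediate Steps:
$I{\left(n,X \right)} = - 170 X - 80 n$
$\left(47510 + 24030\right) \left(I{\left(j{\left(4 \right)},-43 \right)} + 29822\right) = \left(47510 + 24030\right) \left(\left(\left(-170\right) \left(-43\right) - 320\right) + 29822\right) = 71540 \left(\left(7310 - 320\right) + 29822\right) = 71540 \left(6990 + 29822\right) = 71540 \cdot 36812 = 2633530480$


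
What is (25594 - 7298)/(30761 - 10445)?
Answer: 4574/5079 ≈ 0.90057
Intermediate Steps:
(25594 - 7298)/(30761 - 10445) = 18296/20316 = 18296*(1/20316) = 4574/5079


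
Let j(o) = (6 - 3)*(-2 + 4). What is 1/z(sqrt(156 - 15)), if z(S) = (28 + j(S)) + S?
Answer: 34/1015 - sqrt(141)/1015 ≈ 0.021799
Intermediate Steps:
j(o) = 6 (j(o) = 3*2 = 6)
z(S) = 34 + S (z(S) = (28 + 6) + S = 34 + S)
1/z(sqrt(156 - 15)) = 1/(34 + sqrt(156 - 15)) = 1/(34 + sqrt(141))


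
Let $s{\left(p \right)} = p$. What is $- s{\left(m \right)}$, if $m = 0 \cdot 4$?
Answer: $0$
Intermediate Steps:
$m = 0$
$- s{\left(m \right)} = \left(-1\right) 0 = 0$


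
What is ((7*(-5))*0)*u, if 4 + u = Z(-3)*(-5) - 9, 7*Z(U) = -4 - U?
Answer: 0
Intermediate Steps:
Z(U) = -4/7 - U/7 (Z(U) = (-4 - U)/7 = -4/7 - U/7)
u = -86/7 (u = -4 + ((-4/7 - ⅐*(-3))*(-5) - 9) = -4 + ((-4/7 + 3/7)*(-5) - 9) = -4 + (-⅐*(-5) - 9) = -4 + (5/7 - 9) = -4 - 58/7 = -86/7 ≈ -12.286)
((7*(-5))*0)*u = ((7*(-5))*0)*(-86/7) = -35*0*(-86/7) = 0*(-86/7) = 0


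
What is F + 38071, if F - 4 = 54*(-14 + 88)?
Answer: 42071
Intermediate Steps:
F = 4000 (F = 4 + 54*(-14 + 88) = 4 + 54*74 = 4 + 3996 = 4000)
F + 38071 = 4000 + 38071 = 42071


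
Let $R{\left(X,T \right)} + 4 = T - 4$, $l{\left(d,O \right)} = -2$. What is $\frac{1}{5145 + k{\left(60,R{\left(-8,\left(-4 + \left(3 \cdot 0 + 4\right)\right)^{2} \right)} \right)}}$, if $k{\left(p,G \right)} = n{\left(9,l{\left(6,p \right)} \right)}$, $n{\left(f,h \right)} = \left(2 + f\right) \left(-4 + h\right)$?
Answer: $\frac{1}{5079} \approx 0.00019689$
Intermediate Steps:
$n{\left(f,h \right)} = \left(-4 + h\right) \left(2 + f\right)$
$R{\left(X,T \right)} = -8 + T$ ($R{\left(X,T \right)} = -4 + \left(T - 4\right) = -4 + \left(-4 + T\right) = -8 + T$)
$k{\left(p,G \right)} = -66$ ($k{\left(p,G \right)} = -8 - 36 + 2 \left(-2\right) + 9 \left(-2\right) = -8 - 36 - 4 - 18 = -66$)
$\frac{1}{5145 + k{\left(60,R{\left(-8,\left(-4 + \left(3 \cdot 0 + 4\right)\right)^{2} \right)} \right)}} = \frac{1}{5145 - 66} = \frac{1}{5079}$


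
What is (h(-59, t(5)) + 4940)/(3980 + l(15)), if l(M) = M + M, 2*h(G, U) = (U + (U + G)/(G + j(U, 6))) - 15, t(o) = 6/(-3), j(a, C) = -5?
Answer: 631293/513280 ≈ 1.2299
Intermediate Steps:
t(o) = -2 (t(o) = 6*(-⅓) = -2)
h(G, U) = -15/2 + U/2 + (G + U)/(2*(-5 + G)) (h(G, U) = ((U + (U + G)/(G - 5)) - 15)/2 = ((U + (G + U)/(-5 + G)) - 15)/2 = (-15 + U + (G + U)/(-5 + G))/2 = -15/2 + U/2 + (G + U)/(2*(-5 + G)))
l(M) = 2*M
(h(-59, t(5)) + 4940)/(3980 + l(15)) = ((75 - 14*(-59) - 4*(-2) - 59*(-2))/(2*(-5 - 59)) + 4940)/(3980 + 2*15) = ((½)*(75 + 826 + 8 + 118)/(-64) + 4940)/(3980 + 30) = ((½)*(-1/64)*1027 + 4940)/4010 = (-1027/128 + 4940)*(1/4010) = (631293/128)*(1/4010) = 631293/513280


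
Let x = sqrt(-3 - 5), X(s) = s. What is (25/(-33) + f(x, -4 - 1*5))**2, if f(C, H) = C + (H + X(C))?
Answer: 68836/1089 - 2576*I*sqrt(2)/33 ≈ 63.21 - 110.39*I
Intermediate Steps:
x = 2*I*sqrt(2) (x = sqrt(-8) = 2*I*sqrt(2) ≈ 2.8284*I)
f(C, H) = H + 2*C (f(C, H) = C + (H + C) = C + (C + H) = H + 2*C)
(25/(-33) + f(x, -4 - 1*5))**2 = (25/(-33) + ((-4 - 1*5) + 2*(2*I*sqrt(2))))**2 = (25*(-1/33) + ((-4 - 5) + 4*I*sqrt(2)))**2 = (-25/33 + (-9 + 4*I*sqrt(2)))**2 = (-322/33 + 4*I*sqrt(2))**2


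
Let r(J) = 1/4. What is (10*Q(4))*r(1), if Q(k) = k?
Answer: 10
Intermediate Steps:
r(J) = 1/4
(10*Q(4))*r(1) = (10*4)*(1/4) = 40*(1/4) = 10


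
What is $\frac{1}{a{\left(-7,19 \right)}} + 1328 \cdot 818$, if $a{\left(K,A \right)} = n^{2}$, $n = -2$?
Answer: $\frac{4345217}{4} \approx 1.0863 \cdot 10^{6}$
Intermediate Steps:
$a{\left(K,A \right)} = 4$ ($a{\left(K,A \right)} = \left(-2\right)^{2} = 4$)
$\frac{1}{a{\left(-7,19 \right)}} + 1328 \cdot 818 = \frac{1}{4} + 1328 \cdot 818 = \frac{1}{4} + 1086304 = \frac{4345217}{4}$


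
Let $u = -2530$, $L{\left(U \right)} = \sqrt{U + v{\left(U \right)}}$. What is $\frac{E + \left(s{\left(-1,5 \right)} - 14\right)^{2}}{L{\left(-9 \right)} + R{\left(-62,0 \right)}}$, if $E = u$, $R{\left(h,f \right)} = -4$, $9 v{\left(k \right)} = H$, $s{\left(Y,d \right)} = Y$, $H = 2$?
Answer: $\frac{82980}{223} + \frac{6915 i \sqrt{79}}{223} \approx 372.11 + 275.61 i$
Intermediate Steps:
$v{\left(k \right)} = \frac{2}{9}$ ($v{\left(k \right)} = \frac{1}{9} \cdot 2 = \frac{2}{9}$)
$L{\left(U \right)} = \sqrt{\frac{2}{9} + U}$ ($L{\left(U \right)} = \sqrt{U + \frac{2}{9}} = \sqrt{\frac{2}{9} + U}$)
$E = -2530$
$\frac{E + \left(s{\left(-1,5 \right)} - 14\right)^{2}}{L{\left(-9 \right)} + R{\left(-62,0 \right)}} = \frac{-2530 + \left(-1 - 14\right)^{2}}{\frac{\sqrt{2 + 9 \left(-9\right)}}{3} - 4} = \frac{-2530 + \left(-15\right)^{2}}{\frac{\sqrt{2 - 81}}{3} - 4} = \frac{-2530 + 225}{\frac{\sqrt{-79}}{3} - 4} = - \frac{2305}{\frac{i \sqrt{79}}{3} - 4} = - \frac{2305}{-4 + \frac{i \sqrt{79}}{3}}$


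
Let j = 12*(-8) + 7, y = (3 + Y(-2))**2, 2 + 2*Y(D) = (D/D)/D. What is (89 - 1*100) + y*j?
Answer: -4537/16 ≈ -283.56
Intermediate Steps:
Y(D) = -1 + 1/(2*D) (Y(D) = -1 + ((D/D)/D)/2 = -1 + (1/D)/2 = -1 + 1/(2*D))
y = 49/16 (y = (3 + (1/2 - 1*(-2))/(-2))**2 = (3 - (1/2 + 2)/2)**2 = (3 - 1/2*5/2)**2 = (3 - 5/4)**2 = (7/4)**2 = 49/16 ≈ 3.0625)
j = -89 (j = -96 + 7 = -89)
(89 - 1*100) + y*j = (89 - 1*100) + (49/16)*(-89) = (89 - 100) - 4361/16 = -11 - 4361/16 = -4537/16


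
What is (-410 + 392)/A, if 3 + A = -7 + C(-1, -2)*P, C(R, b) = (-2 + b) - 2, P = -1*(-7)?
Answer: 9/26 ≈ 0.34615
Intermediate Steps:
P = 7
C(R, b) = -4 + b
A = -52 (A = -3 + (-7 + (-4 - 2)*7) = -3 + (-7 - 6*7) = -3 + (-7 - 42) = -3 - 49 = -52)
(-410 + 392)/A = (-410 + 392)/(-52) = -18*(-1/52) = 9/26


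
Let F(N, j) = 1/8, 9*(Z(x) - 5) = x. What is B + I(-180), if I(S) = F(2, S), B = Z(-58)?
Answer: -95/72 ≈ -1.3194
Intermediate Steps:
Z(x) = 5 + x/9
B = -13/9 (B = 5 + (⅑)*(-58) = 5 - 58/9 = -13/9 ≈ -1.4444)
F(N, j) = ⅛
I(S) = ⅛
B + I(-180) = -13/9 + ⅛ = -95/72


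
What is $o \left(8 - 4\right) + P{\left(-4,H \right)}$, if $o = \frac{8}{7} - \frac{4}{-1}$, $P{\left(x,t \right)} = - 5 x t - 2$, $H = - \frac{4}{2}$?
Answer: $- \frac{150}{7} \approx -21.429$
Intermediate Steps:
$H = -2$ ($H = \left(-4\right) \frac{1}{2} = -2$)
$P{\left(x,t \right)} = -2 - 5 t x$ ($P{\left(x,t \right)} = - 5 t x - 2 = -2 - 5 t x$)
$o = \frac{36}{7}$ ($o = 8 \cdot \frac{1}{7} - -4 = \frac{8}{7} + 4 = \frac{36}{7} \approx 5.1429$)
$o \left(8 - 4\right) + P{\left(-4,H \right)} = \frac{36 \left(8 - 4\right)}{7} - \left(2 - -40\right) = \frac{36}{7} \cdot 4 - 42 = \frac{144}{7} - 42 = - \frac{150}{7}$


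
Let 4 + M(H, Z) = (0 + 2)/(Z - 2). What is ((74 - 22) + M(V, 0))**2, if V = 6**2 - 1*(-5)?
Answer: 2209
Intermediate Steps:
V = 41 (V = 36 + 5 = 41)
M(H, Z) = -4 + 2/(-2 + Z) (M(H, Z) = -4 + (0 + 2)/(Z - 2) = -4 + 2/(-2 + Z))
((74 - 22) + M(V, 0))**2 = ((74 - 22) + 2*(5 - 2*0)/(-2 + 0))**2 = (52 + 2*(5 + 0)/(-2))**2 = (52 + 2*(-1/2)*5)**2 = (52 - 5)**2 = 47**2 = 2209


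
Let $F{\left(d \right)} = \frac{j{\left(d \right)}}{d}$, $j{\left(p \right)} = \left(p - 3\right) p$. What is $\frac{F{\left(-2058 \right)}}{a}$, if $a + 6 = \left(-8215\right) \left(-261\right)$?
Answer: $- \frac{687}{714703} \approx -0.00096124$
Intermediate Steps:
$j{\left(p \right)} = p \left(-3 + p\right)$ ($j{\left(p \right)} = \left(-3 + p\right) p = p \left(-3 + p\right)$)
$a = 2144109$ ($a = -6 - -2144115 = -6 + 2144115 = 2144109$)
$F{\left(d \right)} = -3 + d$ ($F{\left(d \right)} = \frac{d \left(-3 + d\right)}{d} = -3 + d$)
$\frac{F{\left(-2058 \right)}}{a} = \frac{-3 - 2058}{2144109} = \left(-2061\right) \frac{1}{2144109} = - \frac{687}{714703}$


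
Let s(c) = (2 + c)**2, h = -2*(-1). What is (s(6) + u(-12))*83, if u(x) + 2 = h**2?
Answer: 5478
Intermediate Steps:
h = 2
u(x) = 2 (u(x) = -2 + 2**2 = -2 + 4 = 2)
(s(6) + u(-12))*83 = ((2 + 6)**2 + 2)*83 = (8**2 + 2)*83 = (64 + 2)*83 = 66*83 = 5478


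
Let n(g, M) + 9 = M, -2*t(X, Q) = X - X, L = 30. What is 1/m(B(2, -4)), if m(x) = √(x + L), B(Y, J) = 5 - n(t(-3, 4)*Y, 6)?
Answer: √38/38 ≈ 0.16222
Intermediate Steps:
t(X, Q) = 0 (t(X, Q) = -(X - X)/2 = -½*0 = 0)
n(g, M) = -9 + M
B(Y, J) = 8 (B(Y, J) = 5 - (-9 + 6) = 5 - 1*(-3) = 5 + 3 = 8)
m(x) = √(30 + x) (m(x) = √(x + 30) = √(30 + x))
1/m(B(2, -4)) = 1/(√(30 + 8)) = 1/(√38) = √38/38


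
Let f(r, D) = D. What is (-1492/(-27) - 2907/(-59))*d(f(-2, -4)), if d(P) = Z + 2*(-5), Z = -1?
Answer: -1831687/1593 ≈ -1149.8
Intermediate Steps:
d(P) = -11 (d(P) = -1 + 2*(-5) = -1 - 10 = -11)
(-1492/(-27) - 2907/(-59))*d(f(-2, -4)) = (-1492/(-27) - 2907/(-59))*(-11) = (-1492*(-1/27) - 2907*(-1/59))*(-11) = (1492/27 + 2907/59)*(-11) = (166517/1593)*(-11) = -1831687/1593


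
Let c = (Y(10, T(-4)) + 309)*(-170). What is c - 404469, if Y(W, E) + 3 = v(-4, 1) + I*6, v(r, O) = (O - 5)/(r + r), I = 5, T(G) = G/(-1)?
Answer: -461674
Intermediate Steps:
T(G) = -G (T(G) = G*(-1) = -G)
v(r, O) = (-5 + O)/(2*r) (v(r, O) = (-5 + O)/((2*r)) = (-5 + O)*(1/(2*r)) = (-5 + O)/(2*r))
Y(W, E) = 55/2 (Y(W, E) = -3 + ((½)*(-5 + 1)/(-4) + 5*6) = -3 + ((½)*(-¼)*(-4) + 30) = -3 + (½ + 30) = -3 + 61/2 = 55/2)
c = -57205 (c = (55/2 + 309)*(-170) = (673/2)*(-170) = -57205)
c - 404469 = -57205 - 404469 = -461674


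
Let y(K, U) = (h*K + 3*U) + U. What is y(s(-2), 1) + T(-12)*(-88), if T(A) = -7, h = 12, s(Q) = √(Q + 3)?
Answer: 632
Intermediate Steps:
s(Q) = √(3 + Q)
y(K, U) = 4*U + 12*K (y(K, U) = (12*K + 3*U) + U = (3*U + 12*K) + U = 4*U + 12*K)
y(s(-2), 1) + T(-12)*(-88) = (4*1 + 12*√(3 - 2)) - 7*(-88) = (4 + 12*√1) + 616 = (4 + 12*1) + 616 = (4 + 12) + 616 = 16 + 616 = 632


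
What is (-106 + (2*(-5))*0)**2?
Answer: 11236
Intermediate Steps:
(-106 + (2*(-5))*0)**2 = (-106 - 10*0)**2 = (-106 + 0)**2 = (-106)**2 = 11236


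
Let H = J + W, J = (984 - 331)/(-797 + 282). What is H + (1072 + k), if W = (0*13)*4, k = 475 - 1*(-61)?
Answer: 827467/515 ≈ 1606.7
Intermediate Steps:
k = 536 (k = 475 + 61 = 536)
J = -653/515 (J = 653/(-515) = 653*(-1/515) = -653/515 ≈ -1.2680)
W = 0 (W = 0*4 = 0)
H = -653/515 (H = -653/515 + 0 = -653/515 ≈ -1.2680)
H + (1072 + k) = -653/515 + (1072 + 536) = -653/515 + 1608 = 827467/515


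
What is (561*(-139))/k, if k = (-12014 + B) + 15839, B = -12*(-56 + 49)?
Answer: -25993/1303 ≈ -19.949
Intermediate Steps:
B = 84 (B = -12*(-7) = 84)
k = 3909 (k = (-12014 + 84) + 15839 = -11930 + 15839 = 3909)
(561*(-139))/k = (561*(-139))/3909 = -77979*1/3909 = -25993/1303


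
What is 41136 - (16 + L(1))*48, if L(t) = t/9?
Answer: 121088/3 ≈ 40363.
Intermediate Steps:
L(t) = t/9 (L(t) = t*(1/9) = t/9)
41136 - (16 + L(1))*48 = 41136 - (16 + (1/9)*1)*48 = 41136 - (16 + 1/9)*48 = 41136 - 145*48/9 = 41136 - 1*2320/3 = 41136 - 2320/3 = 121088/3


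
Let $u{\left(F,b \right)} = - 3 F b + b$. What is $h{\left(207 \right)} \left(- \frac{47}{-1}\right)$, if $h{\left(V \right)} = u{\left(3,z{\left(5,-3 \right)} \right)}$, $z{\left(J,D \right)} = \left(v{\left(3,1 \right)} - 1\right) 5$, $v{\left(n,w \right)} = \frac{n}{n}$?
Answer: $0$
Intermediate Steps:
$v{\left(n,w \right)} = 1$
$z{\left(J,D \right)} = 0$ ($z{\left(J,D \right)} = \left(1 - 1\right) 5 = 0 \cdot 5 = 0$)
$u{\left(F,b \right)} = b - 3 F b$ ($u{\left(F,b \right)} = - 3 F b + b = b - 3 F b$)
$h{\left(V \right)} = 0$ ($h{\left(V \right)} = 0 \left(1 - 9\right) = 0 \left(-8\right) = 0$)
$h{\left(207 \right)} \left(- \frac{47}{-1}\right) = 0 \left(- \frac{47}{-1}\right) = 0 \left(\left(-47\right) \left(-1\right)\right) = 0 \cdot 47 = 0$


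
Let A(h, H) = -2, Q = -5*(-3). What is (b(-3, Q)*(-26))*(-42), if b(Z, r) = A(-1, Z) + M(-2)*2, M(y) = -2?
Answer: -6552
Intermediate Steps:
Q = 15
b(Z, r) = -6 (b(Z, r) = -2 - 2*2 = -2 - 4 = -6)
(b(-3, Q)*(-26))*(-42) = -6*(-26)*(-42) = 156*(-42) = -6552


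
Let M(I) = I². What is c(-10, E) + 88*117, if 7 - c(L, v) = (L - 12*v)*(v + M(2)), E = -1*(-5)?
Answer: 10933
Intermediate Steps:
E = 5
c(L, v) = 7 - (4 + v)*(L - 12*v) (c(L, v) = 7 - (L - 12*v)*(v + 2²) = 7 - (L - 12*v)*(v + 4) = 7 - (L - 12*v)*(4 + v) = 7 - (4 + v)*(L - 12*v))
c(-10, E) + 88*117 = (7 - 4*(-10) + 12*5² + 48*5 - 1*(-10)*5) + 88*117 = (7 + 40 + 12*25 + 240 + 50) + 10296 = (7 + 40 + 300 + 240 + 50) + 10296 = 637 + 10296 = 10933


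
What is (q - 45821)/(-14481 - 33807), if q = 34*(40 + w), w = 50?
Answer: 42761/48288 ≈ 0.88554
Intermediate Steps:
q = 3060 (q = 34*(40 + 50) = 34*90 = 3060)
(q - 45821)/(-14481 - 33807) = (3060 - 45821)/(-14481 - 33807) = -42761/(-48288) = -42761*(-1/48288) = 42761/48288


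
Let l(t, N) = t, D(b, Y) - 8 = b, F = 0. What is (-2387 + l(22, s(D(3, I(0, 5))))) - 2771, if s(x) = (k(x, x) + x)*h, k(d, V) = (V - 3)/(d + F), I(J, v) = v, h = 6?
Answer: -5136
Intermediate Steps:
k(d, V) = (-3 + V)/d (k(d, V) = (V - 3)/(d + 0) = (-3 + V)/d)
D(b, Y) = 8 + b
s(x) = 6*x + 6*(-3 + x)/x (s(x) = ((-3 + x)/x + x)*6 = (x + (-3 + x)/x)*6 = 6*x + 6*(-3 + x)/x)
(-2387 + l(22, s(D(3, I(0, 5))))) - 2771 = (-2387 + 22) - 2771 = -2365 - 2771 = -5136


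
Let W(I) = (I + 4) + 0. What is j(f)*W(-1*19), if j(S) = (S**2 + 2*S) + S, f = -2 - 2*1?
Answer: -60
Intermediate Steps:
f = -4 (f = -2 - 2 = -4)
j(S) = S**2 + 3*S
W(I) = 4 + I (W(I) = (4 + I) + 0 = 4 + I)
j(f)*W(-1*19) = (-4*(3 - 4))*(4 - 1*19) = (-4*(-1))*(4 - 19) = 4*(-15) = -60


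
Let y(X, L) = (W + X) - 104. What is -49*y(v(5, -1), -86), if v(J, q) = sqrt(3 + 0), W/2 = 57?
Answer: -490 - 49*sqrt(3) ≈ -574.87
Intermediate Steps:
W = 114 (W = 2*57 = 114)
v(J, q) = sqrt(3)
y(X, L) = 10 + X (y(X, L) = (114 + X) - 104 = 10 + X)
-49*y(v(5, -1), -86) = -49*(10 + sqrt(3)) = -490 - 49*sqrt(3)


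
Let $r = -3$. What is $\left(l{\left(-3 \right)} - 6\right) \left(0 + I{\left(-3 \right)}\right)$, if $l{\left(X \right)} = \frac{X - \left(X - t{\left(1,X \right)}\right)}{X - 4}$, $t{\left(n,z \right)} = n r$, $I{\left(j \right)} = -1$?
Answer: $\frac{39}{7} \approx 5.5714$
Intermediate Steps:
$t{\left(n,z \right)} = - 3 n$ ($t{\left(n,z \right)} = n \left(-3\right) = - 3 n$)
$l{\left(X \right)} = - \frac{3}{-4 + X}$ ($l{\left(X \right)} = \frac{X - \left(3 + X\right)}{X - 4} = \frac{X - \left(3 + X\right)}{-4 + X} = - \frac{3}{-4 + X}$)
$\left(l{\left(-3 \right)} - 6\right) \left(0 + I{\left(-3 \right)}\right) = \left(- \frac{3}{-4 - 3} - 6\right) \left(0 - 1\right) = \left(- \frac{3}{-7} - 6\right) \left(-1\right) = \left(\left(-3\right) \left(- \frac{1}{7}\right) - 6\right) \left(-1\right) = \left(\frac{3}{7} - 6\right) \left(-1\right) = \left(- \frac{39}{7}\right) \left(-1\right) = \frac{39}{7}$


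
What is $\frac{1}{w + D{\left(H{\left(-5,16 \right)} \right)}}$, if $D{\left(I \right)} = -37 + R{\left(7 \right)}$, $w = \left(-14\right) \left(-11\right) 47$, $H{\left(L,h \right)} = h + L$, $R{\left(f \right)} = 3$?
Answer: $\frac{1}{7204} \approx 0.00013881$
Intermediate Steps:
$H{\left(L,h \right)} = L + h$
$w = 7238$ ($w = 154 \cdot 47 = 7238$)
$D{\left(I \right)} = -34$ ($D{\left(I \right)} = -37 + 3 = -34$)
$\frac{1}{w + D{\left(H{\left(-5,16 \right)} \right)}} = \frac{1}{7238 - 34} = \frac{1}{7204}$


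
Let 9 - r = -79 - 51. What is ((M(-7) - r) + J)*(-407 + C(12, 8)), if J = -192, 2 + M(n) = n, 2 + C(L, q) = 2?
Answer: 138380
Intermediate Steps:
C(L, q) = 0 (C(L, q) = -2 + 2 = 0)
M(n) = -2 + n
r = 139 (r = 9 - (-79 - 51) = 9 - 1*(-130) = 9 + 130 = 139)
((M(-7) - r) + J)*(-407 + C(12, 8)) = (((-2 - 7) - 1*139) - 192)*(-407 + 0) = ((-9 - 139) - 192)*(-407) = (-148 - 192)*(-407) = -340*(-407) = 138380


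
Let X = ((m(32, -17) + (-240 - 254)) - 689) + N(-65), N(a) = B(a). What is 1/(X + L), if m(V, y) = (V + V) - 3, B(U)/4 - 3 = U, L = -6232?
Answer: -1/7602 ≈ -0.00013154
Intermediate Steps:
B(U) = 12 + 4*U
N(a) = 12 + 4*a
m(V, y) = -3 + 2*V (m(V, y) = 2*V - 3 = -3 + 2*V)
X = -1370 (X = (((-3 + 2*32) + (-240 - 254)) - 689) + (12 + 4*(-65)) = (((-3 + 64) - 494) - 689) + (12 - 260) = ((61 - 494) - 689) - 248 = (-433 - 689) - 248 = -1122 - 248 = -1370)
1/(X + L) = 1/(-1370 - 6232) = 1/(-7602) = -1/7602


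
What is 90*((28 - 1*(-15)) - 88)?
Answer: -4050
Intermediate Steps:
90*((28 - 1*(-15)) - 88) = 90*((28 + 15) - 88) = 90*(43 - 88) = 90*(-45) = -4050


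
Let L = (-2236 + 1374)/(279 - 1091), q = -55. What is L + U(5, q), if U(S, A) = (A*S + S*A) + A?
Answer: -245199/406 ≈ -603.94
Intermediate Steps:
U(S, A) = A + 2*A*S (U(S, A) = (A*S + A*S) + A = 2*A*S + A = A + 2*A*S)
L = 431/406 (L = -862/(-812) = -862*(-1/812) = 431/406 ≈ 1.0616)
L + U(5, q) = 431/406 - 55*(1 + 2*5) = 431/406 - 55*(1 + 10) = 431/406 - 55*11 = 431/406 - 605 = -245199/406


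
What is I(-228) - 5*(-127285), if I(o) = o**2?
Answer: 688409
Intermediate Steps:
I(-228) - 5*(-127285) = (-228)**2 - 5*(-127285) = 51984 - 1*(-636425) = 51984 + 636425 = 688409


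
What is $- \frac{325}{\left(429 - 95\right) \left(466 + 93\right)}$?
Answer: $- \frac{25}{14362} \approx -0.0017407$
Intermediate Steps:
$- \frac{325}{\left(429 - 95\right) \left(466 + 93\right)} = - \frac{325}{334 \cdot 559} = - \frac{325}{186706} = \left(-325\right) \frac{1}{186706} = - \frac{25}{14362}$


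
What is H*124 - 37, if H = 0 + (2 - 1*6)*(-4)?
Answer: 1947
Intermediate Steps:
H = 16 (H = 0 + (2 - 6)*(-4) = 0 - 4*(-4) = 0 + 16 = 16)
H*124 - 37 = 16*124 - 37 = 1984 - 37 = 1947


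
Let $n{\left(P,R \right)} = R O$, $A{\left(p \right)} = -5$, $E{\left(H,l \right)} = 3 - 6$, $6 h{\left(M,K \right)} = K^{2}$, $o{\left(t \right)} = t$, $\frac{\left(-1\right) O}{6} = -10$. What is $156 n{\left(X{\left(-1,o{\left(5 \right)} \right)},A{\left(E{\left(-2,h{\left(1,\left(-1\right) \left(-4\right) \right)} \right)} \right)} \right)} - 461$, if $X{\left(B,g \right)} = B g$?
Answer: $-47261$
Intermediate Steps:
$O = 60$ ($O = \left(-6\right) \left(-10\right) = 60$)
$h{\left(M,K \right)} = \frac{K^{2}}{6}$
$E{\left(H,l \right)} = -3$ ($E{\left(H,l \right)} = 3 - 6 = -3$)
$n{\left(P,R \right)} = 60 R$ ($n{\left(P,R \right)} = R 60 = 60 R$)
$156 n{\left(X{\left(-1,o{\left(5 \right)} \right)},A{\left(E{\left(-2,h{\left(1,\left(-1\right) \left(-4\right) \right)} \right)} \right)} \right)} - 461 = 156 \cdot 60 \left(-5\right) - 461 = 156 \left(-300\right) - 461 = -46800 - 461 = -47261$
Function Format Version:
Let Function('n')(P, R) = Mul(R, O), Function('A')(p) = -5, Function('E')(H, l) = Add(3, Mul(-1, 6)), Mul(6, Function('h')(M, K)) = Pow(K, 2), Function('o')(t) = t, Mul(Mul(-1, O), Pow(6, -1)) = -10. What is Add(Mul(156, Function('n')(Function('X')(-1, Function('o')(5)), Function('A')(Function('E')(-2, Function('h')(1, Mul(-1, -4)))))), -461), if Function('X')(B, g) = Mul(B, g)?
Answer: -47261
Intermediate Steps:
O = 60 (O = Mul(-6, -10) = 60)
Function('h')(M, K) = Mul(Rational(1, 6), Pow(K, 2))
Function('E')(H, l) = -3 (Function('E')(H, l) = Add(3, -6) = -3)
Function('n')(P, R) = Mul(60, R) (Function('n')(P, R) = Mul(R, 60) = Mul(60, R))
Add(Mul(156, Function('n')(Function('X')(-1, Function('o')(5)), Function('A')(Function('E')(-2, Function('h')(1, Mul(-1, -4)))))), -461) = Add(Mul(156, Mul(60, -5)), -461) = Add(Mul(156, -300), -461) = Add(-46800, -461) = -47261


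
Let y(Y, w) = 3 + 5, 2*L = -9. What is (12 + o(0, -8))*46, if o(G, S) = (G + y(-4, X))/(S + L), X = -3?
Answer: 13064/25 ≈ 522.56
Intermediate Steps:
L = -9/2 (L = (½)*(-9) = -9/2 ≈ -4.5000)
y(Y, w) = 8
o(G, S) = (8 + G)/(-9/2 + S) (o(G, S) = (G + 8)/(S - 9/2) = (8 + G)/(-9/2 + S))
(12 + o(0, -8))*46 = (12 + 2*(8 + 0)/(-9 + 2*(-8)))*46 = (12 + 2*8/(-9 - 16))*46 = (12 + 2*8/(-25))*46 = (12 + 2*(-1/25)*8)*46 = (12 - 16/25)*46 = (284/25)*46 = 13064/25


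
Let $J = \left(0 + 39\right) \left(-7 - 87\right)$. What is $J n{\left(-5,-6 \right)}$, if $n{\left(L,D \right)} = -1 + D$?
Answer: $25662$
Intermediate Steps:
$J = -3666$ ($J = 39 \left(-94\right) = -3666$)
$J n{\left(-5,-6 \right)} = - 3666 \left(-1 - 6\right) = \left(-3666\right) \left(-7\right) = 25662$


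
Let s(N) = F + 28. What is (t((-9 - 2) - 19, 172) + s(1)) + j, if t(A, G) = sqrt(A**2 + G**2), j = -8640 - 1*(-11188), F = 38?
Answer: 2614 + 2*sqrt(7621) ≈ 2788.6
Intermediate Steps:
j = 2548 (j = -8640 + 11188 = 2548)
s(N) = 66 (s(N) = 38 + 28 = 66)
(t((-9 - 2) - 19, 172) + s(1)) + j = (sqrt(((-9 - 2) - 19)**2 + 172**2) + 66) + 2548 = (sqrt((-11 - 19)**2 + 29584) + 66) + 2548 = (sqrt((-30)**2 + 29584) + 66) + 2548 = (sqrt(900 + 29584) + 66) + 2548 = (sqrt(30484) + 66) + 2548 = (2*sqrt(7621) + 66) + 2548 = (66 + 2*sqrt(7621)) + 2548 = 2614 + 2*sqrt(7621)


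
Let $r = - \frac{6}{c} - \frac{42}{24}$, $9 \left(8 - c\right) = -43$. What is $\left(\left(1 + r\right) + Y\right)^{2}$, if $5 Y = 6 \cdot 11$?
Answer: $\frac{30371121}{211600} \approx 143.53$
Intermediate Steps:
$c = \frac{115}{9}$ ($c = 8 - - \frac{43}{9} = 8 + \frac{43}{9} = \frac{115}{9} \approx 12.778$)
$Y = \frac{66}{5}$ ($Y = \frac{6 \cdot 11}{5} = \frac{1}{5} \cdot 66 = \frac{66}{5} \approx 13.2$)
$r = - \frac{1021}{460}$ ($r = - \frac{6}{\frac{115}{9}} - \frac{42}{24} = \left(-6\right) \frac{9}{115} - \frac{7}{4} = - \frac{54}{115} - \frac{7}{4} = - \frac{1021}{460} \approx -2.2196$)
$\left(\left(1 + r\right) + Y\right)^{2} = \left(\left(1 - \frac{1021}{460}\right) + \frac{66}{5}\right)^{2} = \left(- \frac{561}{460} + \frac{66}{5}\right)^{2} = \left(\frac{5511}{460}\right)^{2} = \frac{30371121}{211600}$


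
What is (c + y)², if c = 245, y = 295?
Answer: 291600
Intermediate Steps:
(c + y)² = (245 + 295)² = 540² = 291600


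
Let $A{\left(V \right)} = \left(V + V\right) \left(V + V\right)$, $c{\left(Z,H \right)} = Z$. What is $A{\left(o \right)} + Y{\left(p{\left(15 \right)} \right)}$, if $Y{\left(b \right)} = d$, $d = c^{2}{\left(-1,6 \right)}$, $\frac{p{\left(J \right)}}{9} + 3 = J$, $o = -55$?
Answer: $12101$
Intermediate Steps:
$p{\left(J \right)} = -27 + 9 J$
$A{\left(V \right)} = 4 V^{2}$ ($A{\left(V \right)} = 2 V 2 V = 4 V^{2}$)
$d = 1$ ($d = \left(-1\right)^{2} = 1$)
$Y{\left(b \right)} = 1$
$A{\left(o \right)} + Y{\left(p{\left(15 \right)} \right)} = 4 \left(-55\right)^{2} + 1 = 4 \cdot 3025 + 1 = 12100 + 1 = 12101$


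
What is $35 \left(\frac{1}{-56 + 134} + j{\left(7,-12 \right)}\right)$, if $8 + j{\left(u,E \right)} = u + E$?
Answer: $- \frac{35455}{78} \approx -454.55$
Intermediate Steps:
$j{\left(u,E \right)} = -8 + E + u$ ($j{\left(u,E \right)} = -8 + \left(u + E\right) = -8 + \left(E + u\right) = -8 + E + u$)
$35 \left(\frac{1}{-56 + 134} + j{\left(7,-12 \right)}\right) = 35 \left(\frac{1}{-56 + 134} - 13\right) = 35 \left(\frac{1}{78} - 13\right) = 35 \left(- \frac{1013}{78}\right) = - \frac{35455}{78}$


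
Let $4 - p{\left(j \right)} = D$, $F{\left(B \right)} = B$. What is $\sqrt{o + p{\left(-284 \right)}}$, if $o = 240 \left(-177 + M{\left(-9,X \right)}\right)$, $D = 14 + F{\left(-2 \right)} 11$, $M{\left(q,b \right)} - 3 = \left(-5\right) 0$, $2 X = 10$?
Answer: $14 i \sqrt{213} \approx 204.32 i$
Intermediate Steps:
$X = 5$ ($X = \frac{1}{2} \cdot 10 = 5$)
$M{\left(q,b \right)} = 3$ ($M{\left(q,b \right)} = 3 - 0 = 3 + 0 = 3$)
$D = -8$ ($D = 14 - 22 = -8$)
$p{\left(j \right)} = 12$ ($p{\left(j \right)} = 4 - -8 = 4 + 8 = 12$)
$o = -41760$ ($o = 240 \left(-177 + 3\right) = 240 \left(-174\right) = -41760$)
$\sqrt{o + p{\left(-284 \right)}} = \sqrt{-41760 + 12} = \sqrt{-41748} = 14 i \sqrt{213}$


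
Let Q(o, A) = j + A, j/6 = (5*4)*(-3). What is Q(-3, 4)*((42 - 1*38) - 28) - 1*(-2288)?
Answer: 10832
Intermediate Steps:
j = -360 (j = 6*((5*4)*(-3)) = 6*(20*(-3)) = 6*(-60) = -360)
Q(o, A) = -360 + A
Q(-3, 4)*((42 - 1*38) - 28) - 1*(-2288) = (-360 + 4)*((42 - 1*38) - 28) - 1*(-2288) = -356*((42 - 38) - 28) + 2288 = -356*(4 - 28) + 2288 = -356*(-24) + 2288 = 8544 + 2288 = 10832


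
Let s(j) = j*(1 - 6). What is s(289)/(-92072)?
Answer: 85/5416 ≈ 0.015694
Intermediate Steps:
s(j) = -5*j (s(j) = j*(-5) = -5*j)
s(289)/(-92072) = -5*289/(-92072) = -1445*(-1/92072) = 85/5416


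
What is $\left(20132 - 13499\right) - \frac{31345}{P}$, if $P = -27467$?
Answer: $\frac{182219956}{27467} \approx 6634.1$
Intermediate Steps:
$\left(20132 - 13499\right) - \frac{31345}{P} = \left(20132 - 13499\right) - \frac{31345}{-27467} = 6633 - - \frac{31345}{27467} = 6633 + \frac{31345}{27467} = \frac{182219956}{27467}$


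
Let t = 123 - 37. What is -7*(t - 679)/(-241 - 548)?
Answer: -4151/789 ≈ -5.2611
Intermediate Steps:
t = 86
-7*(t - 679)/(-241 - 548) = -7*(86 - 679)/(-241 - 548) = -(-4151)/(-789) = -(-4151)*(-1)/789 = -7*593/789 = -4151/789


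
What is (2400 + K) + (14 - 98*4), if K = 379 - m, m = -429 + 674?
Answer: 2156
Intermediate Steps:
m = 245
K = 134 (K = 379 - 1*245 = 379 - 245 = 134)
(2400 + K) + (14 - 98*4) = (2400 + 134) + (14 - 98*4) = 2534 + (14 - 14*28) = 2534 + (14 - 392) = 2534 - 378 = 2156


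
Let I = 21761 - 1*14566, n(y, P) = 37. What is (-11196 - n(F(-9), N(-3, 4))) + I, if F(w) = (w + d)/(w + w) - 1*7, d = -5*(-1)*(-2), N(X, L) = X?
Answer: -4038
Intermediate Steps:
d = -10 (d = 5*(-2) = -10)
F(w) = -7 + (-10 + w)/(2*w) (F(w) = (w - 10)/(w + w) - 1*7 = (-10 + w)/((2*w)) - 7 = (-10 + w)*(1/(2*w)) - 7 = (-10 + w)/(2*w) - 7 = -7 + (-10 + w)/(2*w))
I = 7195 (I = 21761 - 14566 = 7195)
(-11196 - n(F(-9), N(-3, 4))) + I = (-11196 - 1*37) + 7195 = (-11196 - 37) + 7195 = -11233 + 7195 = -4038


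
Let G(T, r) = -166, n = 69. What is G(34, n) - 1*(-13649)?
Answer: 13483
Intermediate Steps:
G(34, n) - 1*(-13649) = -166 - 1*(-13649) = -166 + 13649 = 13483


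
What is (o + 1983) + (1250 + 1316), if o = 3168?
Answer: 7717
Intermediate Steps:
(o + 1983) + (1250 + 1316) = (3168 + 1983) + (1250 + 1316) = 5151 + 2566 = 7717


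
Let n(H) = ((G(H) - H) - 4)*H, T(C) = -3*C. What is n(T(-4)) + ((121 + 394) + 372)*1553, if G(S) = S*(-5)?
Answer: 1376599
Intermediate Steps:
G(S) = -5*S
n(H) = H*(-4 - 6*H) (n(H) = ((-5*H - H) - 4)*H = (-6*H - 4)*H = (-4 - 6*H)*H = H*(-4 - 6*H))
n(T(-4)) + ((121 + 394) + 372)*1553 = -2*(-3*(-4))*(2 + 3*(-3*(-4))) + ((121 + 394) + 372)*1553 = -2*12*(2 + 3*12) + (515 + 372)*1553 = -2*12*(2 + 36) + 887*1553 = -2*12*38 + 1377511 = -912 + 1377511 = 1376599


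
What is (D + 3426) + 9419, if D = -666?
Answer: 12179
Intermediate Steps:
(D + 3426) + 9419 = (-666 + 3426) + 9419 = 2760 + 9419 = 12179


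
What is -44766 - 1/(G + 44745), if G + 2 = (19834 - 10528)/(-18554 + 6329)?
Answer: -8161944077293/182324623 ≈ -44766.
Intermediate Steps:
G = -11252/4075 (G = -2 + (19834 - 10528)/(-18554 + 6329) = -2 + 9306/(-12225) = -2 + 9306*(-1/12225) = -2 - 3102/4075 = -11252/4075 ≈ -2.7612)
-44766 - 1/(G + 44745) = -44766 - 1/(-11252/4075 + 44745) = -44766 - 1/182324623/4075 = -44766 - 1*4075/182324623 = -44766 - 4075/182324623 = -8161944077293/182324623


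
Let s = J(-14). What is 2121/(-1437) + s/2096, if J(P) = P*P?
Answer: -346997/250996 ≈ -1.3825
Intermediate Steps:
J(P) = P**2
s = 196 (s = (-14)**2 = 196)
2121/(-1437) + s/2096 = 2121/(-1437) + 196/2096 = 2121*(-1/1437) + 196*(1/2096) = -707/479 + 49/524 = -346997/250996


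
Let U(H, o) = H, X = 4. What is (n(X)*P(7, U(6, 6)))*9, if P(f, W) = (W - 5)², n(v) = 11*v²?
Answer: 1584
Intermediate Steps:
P(f, W) = (-5 + W)²
(n(X)*P(7, U(6, 6)))*9 = ((11*4²)*(-5 + 6)²)*9 = ((11*16)*1²)*9 = (176*1)*9 = 176*9 = 1584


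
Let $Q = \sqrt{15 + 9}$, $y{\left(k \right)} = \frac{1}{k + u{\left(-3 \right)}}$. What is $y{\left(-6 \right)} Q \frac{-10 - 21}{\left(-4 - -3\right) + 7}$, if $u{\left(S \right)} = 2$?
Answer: $\frac{31 \sqrt{6}}{12} \approx 6.3279$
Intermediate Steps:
$y{\left(k \right)} = \frac{1}{2 + k}$ ($y{\left(k \right)} = \frac{1}{k + 2} = \frac{1}{2 + k}$)
$Q = 2 \sqrt{6}$ ($Q = \sqrt{24} = 2 \sqrt{6} \approx 4.899$)
$y{\left(-6 \right)} Q \frac{-10 - 21}{\left(-4 - -3\right) + 7} = \frac{2 \sqrt{6}}{2 - 6} \frac{-10 - 21}{\left(-4 - -3\right) + 7} = \frac{2 \sqrt{6}}{-4} \left(- \frac{31}{\left(-4 + 3\right) + 7}\right) = - \frac{2 \sqrt{6}}{4} \left(- \frac{31}{-1 + 7}\right) = - \frac{\sqrt{6}}{2} \left(- \frac{31}{6}\right) = \frac{31 \sqrt{6}}{12}$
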